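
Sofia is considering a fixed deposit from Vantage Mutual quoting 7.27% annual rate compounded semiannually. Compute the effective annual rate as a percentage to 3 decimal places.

EAR = (1 + 0.0727/2)^2 − 1.
= 1.074021 − 1 = 7.402%.

7.402%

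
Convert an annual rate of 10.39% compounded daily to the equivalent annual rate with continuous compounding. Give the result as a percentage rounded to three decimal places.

EAR = (1 + 0.1039/365)^365 − 1 = 0.109473.
Equivalent continuous rate: r = ln(1 + 0.109473) = 0.103885 = 10.389%.

10.389%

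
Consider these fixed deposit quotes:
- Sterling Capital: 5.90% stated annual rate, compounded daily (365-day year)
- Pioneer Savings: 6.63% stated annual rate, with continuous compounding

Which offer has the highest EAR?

Sterling Capital: (1 + 0.0590/365)^365 − 1 = 6.077%
Pioneer Savings: e^0.0663 − 1 = 6.855%
The highest effective annual rate is Pioneer Savings at 6.855%.

Pioneer Savings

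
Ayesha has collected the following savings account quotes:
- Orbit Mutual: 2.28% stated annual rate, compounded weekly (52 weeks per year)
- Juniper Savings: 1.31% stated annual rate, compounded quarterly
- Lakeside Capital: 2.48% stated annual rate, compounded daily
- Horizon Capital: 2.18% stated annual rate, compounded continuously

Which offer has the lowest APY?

Juniper Savings

Orbit Mutual: (1 + 0.0228/52)^52 − 1 = 2.306%
Juniper Savings: (1 + 0.0131/4)^4 − 1 = 1.316%
Lakeside Capital: (1 + 0.0248/365)^365 − 1 = 2.511%
Horizon Capital: e^0.0218 − 1 = 2.204%
The lowest effective annual rate is Juniper Savings at 1.316%.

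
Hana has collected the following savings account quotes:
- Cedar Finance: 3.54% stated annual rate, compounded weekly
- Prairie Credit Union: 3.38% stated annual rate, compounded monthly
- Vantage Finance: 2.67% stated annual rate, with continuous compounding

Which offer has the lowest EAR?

Vantage Finance

Cedar Finance: (1 + 0.0354/52)^52 − 1 = 3.602%
Prairie Credit Union: (1 + 0.0338/12)^12 − 1 = 3.433%
Vantage Finance: e^0.0267 − 1 = 2.706%
The lowest effective annual rate is Vantage Finance at 2.706%.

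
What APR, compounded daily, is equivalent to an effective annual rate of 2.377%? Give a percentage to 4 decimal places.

(1 + r/365)^365 − 1 = 0.02377, so 1 + r/365 = 1.02377^(1/365).
r/365 = 0.000064, so r = 0.023493 = 2.3493%.

2.3493%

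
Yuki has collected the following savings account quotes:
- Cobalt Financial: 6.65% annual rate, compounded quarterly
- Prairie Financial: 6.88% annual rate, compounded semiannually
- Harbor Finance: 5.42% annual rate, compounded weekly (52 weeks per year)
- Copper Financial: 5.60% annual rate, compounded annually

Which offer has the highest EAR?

Prairie Financial

Cobalt Financial: (1 + 0.0665/4)^4 − 1 = 6.818%
Prairie Financial: (1 + 0.0688/2)^2 − 1 = 6.998%
Harbor Finance: (1 + 0.0542/52)^52 − 1 = 5.567%
Copper Financial: compounded annually, EAR = 5.600%
The highest effective annual rate is Prairie Financial at 6.998%.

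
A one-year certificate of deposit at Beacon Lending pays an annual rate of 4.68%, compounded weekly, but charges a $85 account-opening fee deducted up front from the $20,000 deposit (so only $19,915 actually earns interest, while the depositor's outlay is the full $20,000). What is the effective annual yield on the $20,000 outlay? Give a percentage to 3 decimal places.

Value after one year: 19,915 × (1 + 0.0468/52)^52 = 19,915 × 1.047890 = $20,868.74.
Effective yield on the $20,000 outlay: 20,868.74 / 20,000 − 1 = 0.043437 = 4.344%.

4.344%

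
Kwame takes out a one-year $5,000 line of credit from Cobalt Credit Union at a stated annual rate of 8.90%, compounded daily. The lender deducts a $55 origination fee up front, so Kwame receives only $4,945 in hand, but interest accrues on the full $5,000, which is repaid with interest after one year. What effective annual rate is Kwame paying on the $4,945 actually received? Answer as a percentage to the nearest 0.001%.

10.523%

Amount owed after one year: 5,000 × (1 + 0.0890/365)^365 = 5,000 × 1.093069 = $5,465.34.
Effective rate on net proceeds: 5,465.34 / 4,945 − 1 = 0.105226 = 10.523%.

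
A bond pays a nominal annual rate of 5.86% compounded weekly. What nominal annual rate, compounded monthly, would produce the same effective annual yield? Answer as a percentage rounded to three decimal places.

EAR = (1 + 0.0586/52)^52 − 1 = 0.060316.
Solve (1 + r/12)^12 = 1.060316: r/12 = 1.060316^(1/12) − 1 = 0.004893, so r = 0.058710 = 5.871%.

5.871%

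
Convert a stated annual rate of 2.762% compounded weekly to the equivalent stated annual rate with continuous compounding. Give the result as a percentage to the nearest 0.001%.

2.761%

EAR = (1 + 0.02762/52)^52 − 1 = 0.027997.
Equivalent continuous rate: r = ln(1 + 0.027997) = 0.027613 = 2.761%.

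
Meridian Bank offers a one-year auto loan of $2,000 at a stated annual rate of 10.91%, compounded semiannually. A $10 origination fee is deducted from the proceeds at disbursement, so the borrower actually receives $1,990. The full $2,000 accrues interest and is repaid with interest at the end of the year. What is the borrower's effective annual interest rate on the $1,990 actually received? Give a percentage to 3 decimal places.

11.766%

Amount owed after one year: 2,000 × (1 + 0.1091/2)^2 = 2,000 × 1.112076 = $2,224.15.
Effective rate on net proceeds: 2,224.15 / 1,990 − 1 = 0.117664 = 11.766%.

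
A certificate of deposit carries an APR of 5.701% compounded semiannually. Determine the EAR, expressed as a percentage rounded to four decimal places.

EAR = (1 + 0.05701/2)^2 − 1.
= (1 + 0.028505)^2 − 1 = 1.057823 − 1 = 5.7823%.

5.7823%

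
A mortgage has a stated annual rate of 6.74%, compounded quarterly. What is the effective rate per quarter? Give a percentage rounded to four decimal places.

1.6850%

With a nominal annual rate compounded quarterly, the periodic rate is the nominal rate divided by 4.
i = 0.0674 / 4 = 0.0168500 = 1.6850%.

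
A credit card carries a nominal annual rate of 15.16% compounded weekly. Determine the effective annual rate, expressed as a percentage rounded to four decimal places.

EAR = (1 + 0.1516/52)^52 − 1.
= (1 + 0.002915)^52 − 1 = 1.163438 − 1 = 16.3438%.

16.3438%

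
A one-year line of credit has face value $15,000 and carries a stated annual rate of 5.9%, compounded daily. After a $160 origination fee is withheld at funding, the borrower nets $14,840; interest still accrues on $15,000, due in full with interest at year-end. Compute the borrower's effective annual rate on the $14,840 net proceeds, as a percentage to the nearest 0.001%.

7.221%

Amount owed after one year: 15,000 × (1 + 0.059/365)^365 = 15,000 × 1.060770 = $15,911.55.
Effective rate on net proceeds: 15,911.55 / 14,840 − 1 = 0.072207 = 7.221%.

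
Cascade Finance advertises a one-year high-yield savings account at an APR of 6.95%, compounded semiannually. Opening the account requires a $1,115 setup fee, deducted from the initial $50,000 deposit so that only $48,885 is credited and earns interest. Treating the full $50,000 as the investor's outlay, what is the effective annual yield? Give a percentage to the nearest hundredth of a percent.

4.68%

Value after one year: 48,885 × (1 + 0.0695/2)^2 = 48,885 × 1.070708 = $52,341.54.
Effective yield on the $50,000 outlay: 52,341.54 / 50,000 − 1 = 0.046831 = 4.68%.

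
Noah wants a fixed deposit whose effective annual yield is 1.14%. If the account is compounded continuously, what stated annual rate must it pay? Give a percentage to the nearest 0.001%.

Continuous: nominal r satisfies e^r − 1 = 0.0114.
r = ln(1 + 0.0114) = ln(1.0114) = 0.011336 = 1.134%.

1.134%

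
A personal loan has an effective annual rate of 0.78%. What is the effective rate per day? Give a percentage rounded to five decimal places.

The per-day rate i satisfies (1 + i)^365 = 1 + 0.0078.
i = 1.0078^(1/365) − 1 = 0.0000213 = 0.00213%.

0.00213%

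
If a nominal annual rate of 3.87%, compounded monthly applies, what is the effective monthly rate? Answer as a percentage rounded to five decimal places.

With a nominal annual rate compounded monthly, the periodic rate is the nominal rate divided by 12.
i = 0.0387 / 12 = 0.0032250 = 0.32250%.

0.32250%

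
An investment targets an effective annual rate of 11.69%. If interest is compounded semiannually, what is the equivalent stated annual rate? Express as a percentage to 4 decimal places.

(1 + r/2)^2 − 1 = 0.1169, so 1 + r/2 = 1.1169^(1/2).
r/2 = 0.056835, so r = 0.113670 = 11.3670%.

11.3670%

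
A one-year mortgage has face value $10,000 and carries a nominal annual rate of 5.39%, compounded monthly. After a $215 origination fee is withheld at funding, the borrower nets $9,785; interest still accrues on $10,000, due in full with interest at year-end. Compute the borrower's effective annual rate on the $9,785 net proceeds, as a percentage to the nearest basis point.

Amount owed after one year: 10,000 × (1 + 0.0539/12)^12 = 10,000 × 1.055252 = $10,552.52.
Effective rate on net proceeds: 10,552.52 / 9,785 − 1 = 0.078438 = 7.84%.

7.84%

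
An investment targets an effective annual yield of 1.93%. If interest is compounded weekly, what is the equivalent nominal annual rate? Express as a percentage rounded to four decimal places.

1.9120%

(1 + r/52)^52 − 1 = 0.0193, so 1 + r/52 = 1.0193^(1/52).
r/52 = 0.000368, so r = 0.019120 = 1.9120%.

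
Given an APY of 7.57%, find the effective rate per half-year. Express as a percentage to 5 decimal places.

The per-half-year rate i satisfies (1 + i)^2 = 1 + 0.0757.
i = 1.0757^(1/2) − 1 = 0.0371596 = 3.71596%.

3.71596%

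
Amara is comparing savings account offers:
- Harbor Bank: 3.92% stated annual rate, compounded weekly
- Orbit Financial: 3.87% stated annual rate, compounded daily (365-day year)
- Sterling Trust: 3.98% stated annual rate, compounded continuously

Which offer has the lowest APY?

Orbit Financial

Harbor Bank: (1 + 0.0392/52)^52 − 1 = 3.996%
Orbit Financial: (1 + 0.0387/365)^365 − 1 = 3.946%
Sterling Trust: e^0.0398 − 1 = 4.060%
The lowest effective annual rate is Orbit Financial at 3.946%.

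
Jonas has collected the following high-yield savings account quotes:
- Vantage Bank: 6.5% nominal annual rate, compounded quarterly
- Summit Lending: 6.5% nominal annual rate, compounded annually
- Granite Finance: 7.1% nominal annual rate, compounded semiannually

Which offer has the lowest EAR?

Summit Lending

Vantage Bank: (1 + 0.065/4)^4 − 1 = 6.660%
Summit Lending: compounded annually, EAR = 6.500%
Granite Finance: (1 + 0.071/2)^2 − 1 = 7.226%
The lowest effective annual rate is Summit Lending at 6.500%.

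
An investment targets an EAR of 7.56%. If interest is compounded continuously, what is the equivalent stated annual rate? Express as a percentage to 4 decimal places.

Continuous: nominal r satisfies e^r − 1 = 0.0756.
r = ln(1 + 0.0756) = ln(1.0756) = 0.072879 = 7.2879%.

7.2879%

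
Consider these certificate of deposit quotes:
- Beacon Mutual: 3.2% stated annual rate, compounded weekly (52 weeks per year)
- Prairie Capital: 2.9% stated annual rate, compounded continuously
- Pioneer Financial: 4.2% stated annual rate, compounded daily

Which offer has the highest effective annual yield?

Beacon Mutual: (1 + 0.032/52)^52 − 1 = 3.251%
Prairie Capital: e^0.029 − 1 = 2.942%
Pioneer Financial: (1 + 0.042/365)^365 − 1 = 4.289%
The highest effective annual rate is Pioneer Financial at 4.289%.

Pioneer Financial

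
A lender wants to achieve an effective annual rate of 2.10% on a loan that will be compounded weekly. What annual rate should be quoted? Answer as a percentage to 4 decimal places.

2.0787%

(1 + r/52)^52 − 1 = 0.0210, so 1 + r/52 = 1.0210^(1/52).
r/52 = 0.000400, so r = 0.020787 = 2.0787%.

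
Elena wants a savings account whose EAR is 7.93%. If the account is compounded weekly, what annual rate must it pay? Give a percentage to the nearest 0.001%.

7.637%

(1 + r/52)^52 − 1 = 0.0793, so 1 + r/52 = 1.0793^(1/52).
r/52 = 0.001469, so r = 0.076369 = 7.637%.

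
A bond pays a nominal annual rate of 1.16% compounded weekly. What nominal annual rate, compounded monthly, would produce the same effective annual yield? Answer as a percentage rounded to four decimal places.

EAR = (1 + 0.0116/52)^52 − 1 = 0.011666.
Solve (1 + r/12)^12 = 1.011666: r/12 = 1.011666^(1/12) − 1 = 0.000967, so r = 0.011604 = 1.1604%.

1.1604%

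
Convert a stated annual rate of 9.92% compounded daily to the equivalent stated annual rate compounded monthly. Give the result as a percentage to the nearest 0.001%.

EAR = (1 + 0.0992/365)^365 − 1 = 0.104272.
Solve (1 + r/12)^12 = 1.104272: r/12 = 1.104272^(1/12) − 1 = 0.008300, so r = 0.099598 = 9.960%.

9.960%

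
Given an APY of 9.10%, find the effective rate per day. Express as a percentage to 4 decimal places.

The per-day rate i satisfies (1 + i)^365 = 1 + 0.0910.
i = 1.0910^(1/365) − 1 = 0.0002386 = 0.0239%.

0.0239%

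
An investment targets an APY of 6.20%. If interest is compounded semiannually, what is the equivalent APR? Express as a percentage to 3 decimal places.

(1 + r/2)^2 − 1 = 0.0620, so 1 + r/2 = 1.0620^(1/2).
r/2 = 0.030534, so r = 0.061068 = 6.107%.

6.107%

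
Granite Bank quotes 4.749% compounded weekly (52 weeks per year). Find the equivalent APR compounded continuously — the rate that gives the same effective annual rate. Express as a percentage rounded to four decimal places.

4.7468%

EAR = (1 + 0.04749/52)^52 − 1 = 0.048613.
Equivalent continuous rate: r = ln(1 + 0.048613) = 0.047468 = 4.7468%.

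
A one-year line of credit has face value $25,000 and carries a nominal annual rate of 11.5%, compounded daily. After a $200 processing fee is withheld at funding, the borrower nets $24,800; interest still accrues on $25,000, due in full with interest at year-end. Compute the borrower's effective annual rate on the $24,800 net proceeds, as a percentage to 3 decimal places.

Amount owed after one year: 25,000 × (1 + 0.115/365)^365 = 25,000 × 1.121853 = $28,046.33.
Effective rate on net proceeds: 28,046.33 / 24,800 − 1 = 0.130900 = 13.090%.

13.090%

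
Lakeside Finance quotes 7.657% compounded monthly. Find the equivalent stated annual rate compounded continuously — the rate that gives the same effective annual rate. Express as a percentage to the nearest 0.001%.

7.633%

EAR = (1 + 0.07657/12)^12 − 1 = 0.079315.
Equivalent continuous rate: r = ln(1 + 0.079315) = 0.076327 = 7.633%.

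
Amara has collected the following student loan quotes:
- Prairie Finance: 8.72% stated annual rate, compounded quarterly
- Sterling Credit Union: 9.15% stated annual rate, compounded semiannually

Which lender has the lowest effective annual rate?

Prairie Finance: (1 + 0.0872/4)^4 − 1 = 9.009%
Sterling Credit Union: (1 + 0.0915/2)^2 − 1 = 9.359%
The lowest effective annual rate is Prairie Finance at 9.009%.

Prairie Finance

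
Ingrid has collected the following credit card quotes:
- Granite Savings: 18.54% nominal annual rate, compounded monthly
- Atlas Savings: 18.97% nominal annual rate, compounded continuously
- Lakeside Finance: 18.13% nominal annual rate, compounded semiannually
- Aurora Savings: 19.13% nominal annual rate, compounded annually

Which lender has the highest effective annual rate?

Granite Savings: (1 + 0.1854/12)^12 − 1 = 20.199%
Atlas Savings: e^0.1897 − 1 = 20.889%
Lakeside Finance: (1 + 0.1813/2)^2 − 1 = 18.952%
Aurora Savings: compounded annually, EAR = 19.130%
The highest effective annual rate is Atlas Savings at 20.889%.

Atlas Savings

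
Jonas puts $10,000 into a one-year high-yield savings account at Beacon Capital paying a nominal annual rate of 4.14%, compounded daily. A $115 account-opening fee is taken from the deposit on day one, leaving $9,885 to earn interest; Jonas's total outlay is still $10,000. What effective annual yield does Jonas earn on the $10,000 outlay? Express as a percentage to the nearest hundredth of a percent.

3.03%

Value after one year: 9,885 × (1 + 0.0414/365)^365 = 9,885 × 1.042266 = $10,302.80.
Effective yield on the $10,000 outlay: 10,302.80 / 10,000 − 1 = 0.030280 = 3.03%.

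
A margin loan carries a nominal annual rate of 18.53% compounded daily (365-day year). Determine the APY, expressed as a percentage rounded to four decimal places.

20.3523%

EAR = (1 + 0.1853/365)^365 − 1.
= 1.203523 − 1 = 20.3523%.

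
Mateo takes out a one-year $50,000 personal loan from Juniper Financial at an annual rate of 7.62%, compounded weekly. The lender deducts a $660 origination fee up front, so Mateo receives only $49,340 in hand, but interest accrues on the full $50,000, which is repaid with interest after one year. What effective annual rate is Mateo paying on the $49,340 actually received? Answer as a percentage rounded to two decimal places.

9.36%

Amount owed after one year: 50,000 × (1 + 0.0762/52)^52 = 50,000 × 1.079118 = $53,955.91.
Effective rate on net proceeds: 53,955.91 / 49,340 − 1 = 0.093553 = 9.36%.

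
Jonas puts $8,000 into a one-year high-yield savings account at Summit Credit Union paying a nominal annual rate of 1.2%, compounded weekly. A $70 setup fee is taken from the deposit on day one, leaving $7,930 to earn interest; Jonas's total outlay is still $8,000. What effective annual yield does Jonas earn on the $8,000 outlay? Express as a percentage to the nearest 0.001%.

Value after one year: 7,930 × (1 + 0.012/52)^52 = 7,930 × 1.012071 = $8,025.72.
Effective yield on the $8,000 outlay: 8,025.72 / 8,000 − 1 = 0.003215 = 0.322%.

0.322%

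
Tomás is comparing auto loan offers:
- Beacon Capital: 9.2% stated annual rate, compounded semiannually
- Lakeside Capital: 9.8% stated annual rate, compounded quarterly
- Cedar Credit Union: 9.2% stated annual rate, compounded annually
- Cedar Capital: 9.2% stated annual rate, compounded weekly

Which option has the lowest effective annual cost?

Cedar Credit Union

Beacon Capital: (1 + 0.092/2)^2 − 1 = 9.412%
Lakeside Capital: (1 + 0.098/4)^4 − 1 = 10.166%
Cedar Credit Union: compounded annually, EAR = 9.200%
Cedar Capital: (1 + 0.092/52)^52 − 1 = 9.628%
The lowest effective annual rate is Cedar Credit Union at 9.200%.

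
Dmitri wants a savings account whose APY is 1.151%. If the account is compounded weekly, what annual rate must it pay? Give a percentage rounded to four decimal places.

(1 + r/52)^52 − 1 = 0.01151, so 1 + r/52 = 1.01151^(1/52).
r/52 = 0.000220, so r = 0.011446 = 1.1446%.

1.1446%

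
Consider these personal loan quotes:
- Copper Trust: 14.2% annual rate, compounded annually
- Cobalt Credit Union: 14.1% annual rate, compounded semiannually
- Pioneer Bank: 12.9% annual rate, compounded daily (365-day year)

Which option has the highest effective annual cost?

Copper Trust: compounded annually, EAR = 14.200%
Cobalt Credit Union: (1 + 0.141/2)^2 − 1 = 14.597%
Pioneer Bank: (1 + 0.129/365)^365 − 1 = 13.766%
The highest effective annual rate is Cobalt Credit Union at 14.597%.

Cobalt Credit Union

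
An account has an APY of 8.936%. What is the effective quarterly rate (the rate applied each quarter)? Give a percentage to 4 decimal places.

The per-quarter rate i satisfies (1 + i)^4 = 1 + 0.08936.
i = 1.08936^(1/4) − 1 = 0.0216282 = 2.1628%.

2.1628%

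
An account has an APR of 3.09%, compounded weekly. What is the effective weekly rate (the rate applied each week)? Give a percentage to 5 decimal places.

0.05942%

With a nominal annual rate compounded weekly, the periodic rate is the nominal rate divided by 52.
i = 0.0309 / 52 = 0.0005942 = 0.05942%.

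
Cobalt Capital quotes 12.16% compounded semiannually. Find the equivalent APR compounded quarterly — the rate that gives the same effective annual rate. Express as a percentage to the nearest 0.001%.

EAR = (1 + 0.1216/2)^2 − 1 = 0.125297.
Solve (1 + r/4)^4 = 1.125297: r/4 = 1.125297^(1/4) − 1 = 0.029951, so r = 0.119806 = 11.981%.

11.981%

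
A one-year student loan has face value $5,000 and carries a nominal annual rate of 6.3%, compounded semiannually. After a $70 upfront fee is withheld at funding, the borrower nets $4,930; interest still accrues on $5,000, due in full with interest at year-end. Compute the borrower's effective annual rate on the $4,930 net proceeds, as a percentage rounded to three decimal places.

7.910%

Amount owed after one year: 5,000 × (1 + 0.063/2)^2 = 5,000 × 1.063992 = $5,319.96.
Effective rate on net proceeds: 5,319.96 / 4,930 − 1 = 0.079100 = 7.910%.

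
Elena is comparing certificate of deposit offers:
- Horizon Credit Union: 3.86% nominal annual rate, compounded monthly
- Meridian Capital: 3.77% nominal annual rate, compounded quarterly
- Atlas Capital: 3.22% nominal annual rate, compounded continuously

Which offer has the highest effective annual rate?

Horizon Credit Union

Horizon Credit Union: (1 + 0.0386/12)^12 − 1 = 3.929%
Meridian Capital: (1 + 0.0377/4)^4 − 1 = 3.824%
Atlas Capital: e^0.0322 − 1 = 3.272%
The highest effective annual rate is Horizon Credit Union at 3.929%.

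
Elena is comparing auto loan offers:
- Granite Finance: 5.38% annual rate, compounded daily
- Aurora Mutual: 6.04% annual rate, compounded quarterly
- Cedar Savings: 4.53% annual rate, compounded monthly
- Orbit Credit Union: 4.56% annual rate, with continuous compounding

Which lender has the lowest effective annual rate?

Granite Finance: (1 + 0.0538/365)^365 − 1 = 5.527%
Aurora Mutual: (1 + 0.0604/4)^4 − 1 = 6.178%
Cedar Savings: (1 + 0.0453/12)^12 − 1 = 4.625%
Orbit Credit Union: e^0.0456 − 1 = 4.666%
The lowest effective annual rate is Cedar Savings at 4.625%.

Cedar Savings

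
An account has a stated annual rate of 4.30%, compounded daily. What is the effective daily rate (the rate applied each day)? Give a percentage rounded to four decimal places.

With a nominal annual rate compounded daily, the periodic rate is the nominal rate divided by 365.
i = 0.0430 / 365 = 0.0001178 = 0.0118%.

0.0118%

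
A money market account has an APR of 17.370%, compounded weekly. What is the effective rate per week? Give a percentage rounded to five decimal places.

0.33404%

With a nominal annual rate compounded weekly, the periodic rate is the nominal rate divided by 52.
i = 0.17370 / 52 = 0.0033404 = 0.33404%.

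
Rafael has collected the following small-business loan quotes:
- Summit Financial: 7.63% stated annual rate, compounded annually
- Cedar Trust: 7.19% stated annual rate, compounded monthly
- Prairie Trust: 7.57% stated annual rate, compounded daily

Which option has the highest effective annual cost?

Summit Financial: compounded annually, EAR = 7.630%
Cedar Trust: (1 + 0.0719/12)^12 − 1 = 7.432%
Prairie Trust: (1 + 0.0757/365)^365 − 1 = 7.863%
The highest effective annual rate is Prairie Trust at 7.863%.

Prairie Trust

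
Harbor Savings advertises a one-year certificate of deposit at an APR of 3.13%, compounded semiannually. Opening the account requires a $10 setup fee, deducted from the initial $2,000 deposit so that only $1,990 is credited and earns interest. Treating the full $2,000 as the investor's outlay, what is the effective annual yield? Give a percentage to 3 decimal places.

2.639%

Value after one year: 1,990 × (1 + 0.0313/2)^2 = 1,990 × 1.031545 = $2,052.77.
Effective yield on the $2,000 outlay: 2,052.77 / 2,000 − 1 = 0.026387 = 2.639%.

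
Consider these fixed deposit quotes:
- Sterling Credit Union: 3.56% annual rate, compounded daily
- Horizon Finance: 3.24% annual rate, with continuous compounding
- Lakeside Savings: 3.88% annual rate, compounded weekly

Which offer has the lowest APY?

Horizon Finance

Sterling Credit Union: (1 + 0.0356/365)^365 − 1 = 3.624%
Horizon Finance: e^0.0324 − 1 = 3.293%
Lakeside Savings: (1 + 0.0388/52)^52 − 1 = 3.955%
The lowest effective annual rate is Horizon Finance at 3.293%.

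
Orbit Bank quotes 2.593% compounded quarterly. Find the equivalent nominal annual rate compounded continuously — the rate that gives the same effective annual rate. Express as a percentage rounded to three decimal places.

2.585%

EAR = (1 + 0.02593/4)^4 − 1 = 0.026183.
Equivalent continuous rate: r = ln(1 + 0.026183) = 0.025846 = 2.585%.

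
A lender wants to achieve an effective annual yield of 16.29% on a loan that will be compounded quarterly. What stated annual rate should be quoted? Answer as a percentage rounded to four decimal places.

15.3800%

(1 + r/4)^4 − 1 = 0.1629, so 1 + r/4 = 1.1629^(1/4).
r/4 = 0.038450, so r = 0.153800 = 15.3800%.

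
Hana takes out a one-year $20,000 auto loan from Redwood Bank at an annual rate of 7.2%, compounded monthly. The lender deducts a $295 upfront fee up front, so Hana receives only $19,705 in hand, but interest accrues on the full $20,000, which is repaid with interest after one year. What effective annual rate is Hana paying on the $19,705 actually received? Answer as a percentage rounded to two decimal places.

Amount owed after one year: 20,000 × (1 + 0.072/12)^12 = 20,000 × 1.074424 = $21,488.48.
Effective rate on net proceeds: 21,488.48 / 19,705 − 1 = 0.090509 = 9.05%.

9.05%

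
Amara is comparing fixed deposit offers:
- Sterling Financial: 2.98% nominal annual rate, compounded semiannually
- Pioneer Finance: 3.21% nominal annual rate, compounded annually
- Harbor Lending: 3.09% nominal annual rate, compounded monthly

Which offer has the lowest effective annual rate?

Sterling Financial

Sterling Financial: (1 + 0.0298/2)^2 − 1 = 3.002%
Pioneer Finance: compounded annually, EAR = 3.210%
Harbor Lending: (1 + 0.0309/12)^12 − 1 = 3.134%
The lowest effective annual rate is Sterling Financial at 3.002%.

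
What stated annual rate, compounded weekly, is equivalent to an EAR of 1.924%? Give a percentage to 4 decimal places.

(1 + r/52)^52 − 1 = 0.01924, so 1 + r/52 = 1.01924^(1/52).
r/52 = 0.000367, so r = 0.019061 = 1.9061%.

1.9061%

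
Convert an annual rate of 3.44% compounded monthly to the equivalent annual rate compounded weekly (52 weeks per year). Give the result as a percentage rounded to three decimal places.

EAR = (1 + 0.0344/12)^12 − 1 = 0.034948.
Solve (1 + r/52)^52 = 1.034948: r/52 = 1.034948^(1/52) − 1 = 0.000661, so r = 0.034362 = 3.436%.

3.436%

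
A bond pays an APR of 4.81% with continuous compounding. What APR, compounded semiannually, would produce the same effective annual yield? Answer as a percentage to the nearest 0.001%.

4.868%

EAR under continuous compounding: e^0.0481 − 1 = 0.049276.
Solve (1 + r/2)^2 = 1.049276: r/2 = 1.049276^(1/2) − 1 = 0.024342, so r = 0.048683 = 4.868%.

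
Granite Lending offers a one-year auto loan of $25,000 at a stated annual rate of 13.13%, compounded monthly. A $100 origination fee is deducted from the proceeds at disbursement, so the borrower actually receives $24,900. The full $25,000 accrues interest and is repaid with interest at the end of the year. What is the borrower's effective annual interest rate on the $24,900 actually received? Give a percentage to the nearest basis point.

14.41%

Amount owed after one year: 25,000 × (1 + 0.1313/12)^12 = 25,000 × 1.139497 = $28,487.42.
Effective rate on net proceeds: 28,487.42 / 24,900 − 1 = 0.144073 = 14.41%.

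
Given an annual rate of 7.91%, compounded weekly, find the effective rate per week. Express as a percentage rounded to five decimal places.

With a nominal annual rate compounded weekly, the periodic rate is the nominal rate divided by 52.
i = 0.0791 / 52 = 0.0015212 = 0.15212%.

0.15212%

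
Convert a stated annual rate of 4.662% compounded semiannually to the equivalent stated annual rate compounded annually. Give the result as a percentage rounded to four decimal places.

EAR = (1 + 0.04662/2)^2 − 1 = 0.047163.
Compounded annually, the equivalent nominal rate is the EAR itself: 4.7163%.

4.7163%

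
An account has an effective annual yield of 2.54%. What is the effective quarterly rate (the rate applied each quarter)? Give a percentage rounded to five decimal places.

0.62904%

The per-quarter rate i satisfies (1 + i)^4 = 1 + 0.0254.
i = 1.0254^(1/4) − 1 = 0.0062904 = 0.62904%.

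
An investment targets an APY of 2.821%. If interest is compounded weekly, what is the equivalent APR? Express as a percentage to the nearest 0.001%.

2.783%

(1 + r/52)^52 − 1 = 0.02821, so 1 + r/52 = 1.02821^(1/52).
r/52 = 0.000535, so r = 0.027827 = 2.783%.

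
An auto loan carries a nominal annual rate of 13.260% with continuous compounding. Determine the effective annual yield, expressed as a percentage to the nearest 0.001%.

With continuous compounding, EAR = e^0.13260 − 1.
e^0.13260 = 1.141793, so EAR = 0.141793 = 14.179%.

14.179%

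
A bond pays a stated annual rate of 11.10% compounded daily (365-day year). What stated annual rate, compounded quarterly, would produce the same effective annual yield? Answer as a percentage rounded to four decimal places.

EAR = (1 + 0.1110/365)^365 − 1 = 0.117376.
Solve (1 + r/4)^4 = 1.117376: r/4 = 1.117376^(1/4) − 1 = 0.028134, so r = 0.112537 = 11.2537%.

11.2537%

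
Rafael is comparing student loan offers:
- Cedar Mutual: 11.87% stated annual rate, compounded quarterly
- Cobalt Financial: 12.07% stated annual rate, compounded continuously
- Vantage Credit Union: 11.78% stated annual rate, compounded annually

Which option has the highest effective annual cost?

Cedar Mutual: (1 + 0.1187/4)^4 − 1 = 12.409%
Cobalt Financial: e^0.1207 − 1 = 12.829%
Vantage Credit Union: compounded annually, EAR = 11.780%
The highest effective annual rate is Cobalt Financial at 12.829%.

Cobalt Financial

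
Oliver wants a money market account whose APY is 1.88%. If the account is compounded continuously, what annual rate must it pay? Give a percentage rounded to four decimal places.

Continuous: nominal r satisfies e^r − 1 = 0.0188.
r = ln(1 + 0.0188) = ln(1.0188) = 0.018625 = 1.8625%.

1.8625%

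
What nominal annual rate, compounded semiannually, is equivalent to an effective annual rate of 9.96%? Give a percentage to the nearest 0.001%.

(1 + r/2)^2 − 1 = 0.0996, so 1 + r/2 = 1.0996^(1/2).
r/2 = 0.048618, so r = 0.097236 = 9.724%.

9.724%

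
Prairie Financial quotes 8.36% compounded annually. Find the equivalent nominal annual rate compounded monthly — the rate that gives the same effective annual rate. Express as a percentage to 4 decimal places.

Compounded annually, EAR = nominal = 0.083600.
Solve (1 + r/12)^12 = 1.083600: r/12 = 1.083600^(1/12) − 1 = 0.006713, so r = 0.080558 = 8.0558%.

8.0558%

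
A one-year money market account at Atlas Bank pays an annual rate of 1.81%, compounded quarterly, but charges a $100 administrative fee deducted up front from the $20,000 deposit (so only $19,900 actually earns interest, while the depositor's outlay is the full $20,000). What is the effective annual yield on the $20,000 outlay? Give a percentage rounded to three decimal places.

1.313%

Value after one year: 19,900 × (1 + 0.0181/4)^4 = 19,900 × 1.018223 = $20,262.64.
Effective yield on the $20,000 outlay: 20,262.64 / 20,000 − 1 = 0.013132 = 1.313%.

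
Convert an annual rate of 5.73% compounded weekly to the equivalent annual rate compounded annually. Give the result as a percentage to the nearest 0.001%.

5.894%

EAR = (1 + 0.0573/52)^52 − 1 = 0.058940.
Compounded annually, the equivalent nominal rate is the EAR itself: 5.894%.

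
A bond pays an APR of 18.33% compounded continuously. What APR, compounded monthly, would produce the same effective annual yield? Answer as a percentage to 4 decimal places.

18.4707%

EAR under continuous compounding: e^0.1833 − 1 = 0.201175.
Solve (1 + r/12)^12 = 1.201175: r/12 = 1.201175^(1/12) − 1 = 0.015392, so r = 0.184707 = 18.4707%.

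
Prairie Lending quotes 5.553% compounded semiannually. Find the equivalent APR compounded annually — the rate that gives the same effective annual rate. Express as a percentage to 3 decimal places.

5.630%

EAR = (1 + 0.05553/2)^2 − 1 = 0.056301.
Compounded annually, the equivalent nominal rate is the EAR itself: 5.630%.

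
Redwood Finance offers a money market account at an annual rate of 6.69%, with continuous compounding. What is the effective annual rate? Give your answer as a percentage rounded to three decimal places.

With continuous compounding, EAR = e^0.0669 − 1.
e^0.0669 = 1.069189, so EAR = 0.069189 = 6.919%.

6.919%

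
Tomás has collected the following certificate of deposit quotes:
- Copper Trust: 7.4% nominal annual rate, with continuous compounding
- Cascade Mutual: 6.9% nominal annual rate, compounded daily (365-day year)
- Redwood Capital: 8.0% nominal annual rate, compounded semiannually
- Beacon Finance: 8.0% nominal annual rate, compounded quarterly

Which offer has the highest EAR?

Copper Trust: e^0.074 − 1 = 7.681%
Cascade Mutual: (1 + 0.069/365)^365 − 1 = 7.143%
Redwood Capital: (1 + 0.080/2)^2 − 1 = 8.160%
Beacon Finance: (1 + 0.080/4)^4 − 1 = 8.243%
The highest effective annual rate is Beacon Finance at 8.243%.

Beacon Finance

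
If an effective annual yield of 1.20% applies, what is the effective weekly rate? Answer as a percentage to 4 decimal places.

The per-week rate i satisfies (1 + i)^52 = 1 + 0.0120.
i = 1.0120^(1/52) − 1 = 0.0002294 = 0.0229%.

0.0229%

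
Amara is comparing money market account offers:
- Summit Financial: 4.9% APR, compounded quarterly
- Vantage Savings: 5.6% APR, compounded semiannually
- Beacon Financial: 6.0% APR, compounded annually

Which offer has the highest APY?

Summit Financial: (1 + 0.049/4)^4 − 1 = 4.991%
Vantage Savings: (1 + 0.056/2)^2 − 1 = 5.678%
Beacon Financial: compounded annually, EAR = 6.000%
The highest effective annual rate is Beacon Financial at 6.000%.

Beacon Financial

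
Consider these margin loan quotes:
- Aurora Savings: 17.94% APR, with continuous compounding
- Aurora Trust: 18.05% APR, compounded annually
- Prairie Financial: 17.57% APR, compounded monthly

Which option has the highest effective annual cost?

Aurora Savings

Aurora Savings: e^0.1794 − 1 = 19.650%
Aurora Trust: compounded annually, EAR = 18.050%
Prairie Financial: (1 + 0.1757/12)^12 − 1 = 19.056%
The highest effective annual rate is Aurora Savings at 19.650%.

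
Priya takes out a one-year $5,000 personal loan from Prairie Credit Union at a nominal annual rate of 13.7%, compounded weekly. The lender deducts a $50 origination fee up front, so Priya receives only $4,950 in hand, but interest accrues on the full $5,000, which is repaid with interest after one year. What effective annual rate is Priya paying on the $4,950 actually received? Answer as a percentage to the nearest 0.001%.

15.820%

Amount owed after one year: 5,000 × (1 + 0.137/52)^52 = 5,000 × 1.146622 = $5,733.11.
Effective rate on net proceeds: 5,733.11 / 4,950 − 1 = 0.158204 = 15.820%.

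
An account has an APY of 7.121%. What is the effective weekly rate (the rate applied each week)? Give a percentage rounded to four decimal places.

The per-week rate i satisfies (1 + i)^52 = 1 + 0.07121.
i = 1.07121^(1/52) − 1 = 0.0013237 = 0.1324%.

0.1324%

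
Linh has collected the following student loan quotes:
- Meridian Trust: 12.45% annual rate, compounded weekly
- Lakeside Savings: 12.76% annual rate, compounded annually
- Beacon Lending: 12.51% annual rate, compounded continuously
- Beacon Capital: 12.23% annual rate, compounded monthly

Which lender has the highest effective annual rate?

Beacon Lending

Meridian Trust: (1 + 0.1245/52)^52 − 1 = 13.241%
Lakeside Savings: compounded annually, EAR = 12.760%
Beacon Lending: e^0.1251 − 1 = 13.326%
Beacon Capital: (1 + 0.1223/12)^12 − 1 = 12.939%
The highest effective annual rate is Beacon Lending at 13.326%.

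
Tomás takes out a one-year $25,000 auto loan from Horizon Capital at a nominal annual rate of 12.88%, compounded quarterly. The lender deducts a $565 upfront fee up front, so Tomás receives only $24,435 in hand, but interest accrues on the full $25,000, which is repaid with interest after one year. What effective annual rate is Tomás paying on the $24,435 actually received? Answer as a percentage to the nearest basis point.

Amount owed after one year: 25,000 × (1 + 0.1288/4)^4 = 25,000 × 1.135156 = $28,378.89.
Effective rate on net proceeds: 28,378.89 / 24,435 − 1 = 0.161403 = 16.14%.

16.14%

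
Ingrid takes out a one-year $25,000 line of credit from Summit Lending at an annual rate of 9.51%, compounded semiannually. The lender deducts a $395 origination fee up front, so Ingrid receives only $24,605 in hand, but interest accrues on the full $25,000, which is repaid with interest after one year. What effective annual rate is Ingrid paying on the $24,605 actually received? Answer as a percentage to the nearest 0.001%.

Amount owed after one year: 25,000 × (1 + 0.0951/2)^2 = 25,000 × 1.097361 = $27,434.03.
Effective rate on net proceeds: 27,434.03 / 24,605 − 1 = 0.114978 = 11.498%.

11.498%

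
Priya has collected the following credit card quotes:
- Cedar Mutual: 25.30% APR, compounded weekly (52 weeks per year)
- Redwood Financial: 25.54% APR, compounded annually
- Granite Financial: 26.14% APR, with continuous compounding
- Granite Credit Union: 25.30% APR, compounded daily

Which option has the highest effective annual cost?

Granite Financial

Cedar Mutual: (1 + 0.2530/52)^52 − 1 = 28.709%
Redwood Financial: compounded annually, EAR = 25.540%
Granite Financial: e^0.2614 − 1 = 29.875%
Granite Credit Union: (1 + 0.2530/365)^365 − 1 = 28.777%
The highest effective annual rate is Granite Financial at 29.875%.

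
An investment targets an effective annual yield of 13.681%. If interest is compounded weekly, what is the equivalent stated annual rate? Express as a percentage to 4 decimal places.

12.8384%

(1 + r/52)^52 − 1 = 0.13681, so 1 + r/52 = 1.13681^(1/52).
r/52 = 0.002469, so r = 0.128384 = 12.8384%.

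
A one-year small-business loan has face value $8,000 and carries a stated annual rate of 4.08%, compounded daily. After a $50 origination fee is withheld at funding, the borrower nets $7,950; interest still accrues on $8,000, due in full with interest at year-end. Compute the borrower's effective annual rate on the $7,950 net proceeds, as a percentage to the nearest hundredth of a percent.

Amount owed after one year: 8,000 × (1 + 0.0408/365)^365 = 8,000 × 1.041641 = $8,333.13.
Effective rate on net proceeds: 8,333.13 / 7,950 − 1 = 0.048193 = 4.82%.

4.82%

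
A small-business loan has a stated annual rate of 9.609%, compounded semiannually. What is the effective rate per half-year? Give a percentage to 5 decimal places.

4.80450%

With a nominal annual rate compounded semiannually, the periodic rate is the nominal rate divided by 2.
i = 0.09609 / 2 = 0.0480450 = 4.80450%.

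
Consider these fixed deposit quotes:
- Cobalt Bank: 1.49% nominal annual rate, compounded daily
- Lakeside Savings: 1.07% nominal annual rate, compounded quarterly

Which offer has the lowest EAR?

Cobalt Bank: (1 + 0.0149/365)^365 − 1 = 1.501%
Lakeside Savings: (1 + 0.0107/4)^4 − 1 = 1.074%
The lowest effective annual rate is Lakeside Savings at 1.074%.

Lakeside Savings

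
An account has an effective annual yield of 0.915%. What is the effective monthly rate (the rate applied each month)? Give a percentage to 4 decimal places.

0.0759%

The per-month rate i satisfies (1 + i)^12 = 1 + 0.00915.
i = 1.00915^(1/12) − 1 = 0.0007593 = 0.0759%.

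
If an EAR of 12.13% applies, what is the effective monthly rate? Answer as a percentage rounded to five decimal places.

The per-month rate i satisfies (1 + i)^12 = 1 + 0.1213.
i = 1.1213^(1/12) − 1 = 0.0095864 = 0.95864%.

0.95864%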